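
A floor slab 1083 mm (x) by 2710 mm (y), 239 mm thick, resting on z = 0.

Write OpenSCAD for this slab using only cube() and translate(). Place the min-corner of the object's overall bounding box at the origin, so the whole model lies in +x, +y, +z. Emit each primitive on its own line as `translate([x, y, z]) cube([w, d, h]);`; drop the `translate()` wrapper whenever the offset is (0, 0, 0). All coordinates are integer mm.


cube([1083, 2710, 239]);


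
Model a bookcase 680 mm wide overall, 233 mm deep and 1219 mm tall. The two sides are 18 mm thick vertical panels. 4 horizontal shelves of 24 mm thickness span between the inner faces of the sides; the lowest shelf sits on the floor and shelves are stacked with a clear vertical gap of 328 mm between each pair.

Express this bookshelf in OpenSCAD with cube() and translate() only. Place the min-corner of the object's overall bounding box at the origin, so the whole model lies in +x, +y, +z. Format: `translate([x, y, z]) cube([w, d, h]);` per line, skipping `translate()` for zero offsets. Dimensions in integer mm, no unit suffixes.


cube([18, 233, 1219]);
translate([662, 0, 0]) cube([18, 233, 1219]);
translate([18, 0, 0]) cube([644, 233, 24]);
translate([18, 0, 352]) cube([644, 233, 24]);
translate([18, 0, 704]) cube([644, 233, 24]);
translate([18, 0, 1056]) cube([644, 233, 24]);


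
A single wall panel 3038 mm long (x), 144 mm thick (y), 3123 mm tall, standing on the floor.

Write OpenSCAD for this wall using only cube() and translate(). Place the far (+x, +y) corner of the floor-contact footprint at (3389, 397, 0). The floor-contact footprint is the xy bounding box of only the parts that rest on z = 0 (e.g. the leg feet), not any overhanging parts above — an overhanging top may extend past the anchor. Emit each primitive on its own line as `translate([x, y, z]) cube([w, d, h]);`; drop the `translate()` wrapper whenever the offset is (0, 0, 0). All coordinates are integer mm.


translate([351, 253, 0]) cube([3038, 144, 3123]);


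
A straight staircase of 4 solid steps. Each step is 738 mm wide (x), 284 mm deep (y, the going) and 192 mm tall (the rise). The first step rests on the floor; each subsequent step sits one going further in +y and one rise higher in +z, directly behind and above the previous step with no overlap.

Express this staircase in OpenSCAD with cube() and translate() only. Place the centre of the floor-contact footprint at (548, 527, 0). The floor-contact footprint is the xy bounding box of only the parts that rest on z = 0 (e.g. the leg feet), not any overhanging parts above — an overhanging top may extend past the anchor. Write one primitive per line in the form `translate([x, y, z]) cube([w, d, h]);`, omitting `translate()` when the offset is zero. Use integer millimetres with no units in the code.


translate([179, 385, 0]) cube([738, 284, 192]);
translate([179, 669, 192]) cube([738, 284, 192]);
translate([179, 953, 384]) cube([738, 284, 192]);
translate([179, 1237, 576]) cube([738, 284, 192]);


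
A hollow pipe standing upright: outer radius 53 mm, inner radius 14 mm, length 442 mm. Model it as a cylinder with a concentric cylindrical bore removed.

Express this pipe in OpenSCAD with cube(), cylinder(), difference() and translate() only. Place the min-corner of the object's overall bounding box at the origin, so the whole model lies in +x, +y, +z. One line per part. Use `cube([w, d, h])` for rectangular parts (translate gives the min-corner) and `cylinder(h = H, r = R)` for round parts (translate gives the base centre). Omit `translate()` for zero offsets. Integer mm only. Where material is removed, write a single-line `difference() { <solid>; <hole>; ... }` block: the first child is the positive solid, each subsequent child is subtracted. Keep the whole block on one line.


difference() { translate([53, 53, 0]) cylinder(h = 442, r = 53); translate([53, 53, 0]) cylinder(h = 442, r = 14); }


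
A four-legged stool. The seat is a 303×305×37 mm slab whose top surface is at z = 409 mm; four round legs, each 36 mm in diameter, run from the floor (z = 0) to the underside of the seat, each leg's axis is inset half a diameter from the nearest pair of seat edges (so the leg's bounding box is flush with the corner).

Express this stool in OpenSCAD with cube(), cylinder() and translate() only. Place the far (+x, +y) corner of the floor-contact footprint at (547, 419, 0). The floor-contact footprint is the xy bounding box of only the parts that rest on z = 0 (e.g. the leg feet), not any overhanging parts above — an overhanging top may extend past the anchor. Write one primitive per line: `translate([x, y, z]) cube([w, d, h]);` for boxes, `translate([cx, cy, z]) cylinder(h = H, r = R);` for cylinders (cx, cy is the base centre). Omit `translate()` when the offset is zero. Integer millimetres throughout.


translate([244, 114, 372]) cube([303, 305, 37]);
translate([262, 132, 0]) cylinder(h = 372, r = 18);
translate([529, 132, 0]) cylinder(h = 372, r = 18);
translate([262, 401, 0]) cylinder(h = 372, r = 18);
translate([529, 401, 0]) cylinder(h = 372, r = 18);


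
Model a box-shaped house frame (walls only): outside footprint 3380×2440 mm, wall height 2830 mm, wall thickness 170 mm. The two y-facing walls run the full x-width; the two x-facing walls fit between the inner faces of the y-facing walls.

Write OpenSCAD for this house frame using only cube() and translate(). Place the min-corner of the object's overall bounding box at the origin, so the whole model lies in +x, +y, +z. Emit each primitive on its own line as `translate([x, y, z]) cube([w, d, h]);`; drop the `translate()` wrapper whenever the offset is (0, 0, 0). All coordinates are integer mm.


cube([3380, 170, 2830]);
translate([0, 2270, 0]) cube([3380, 170, 2830]);
translate([0, 170, 0]) cube([170, 2100, 2830]);
translate([3210, 170, 0]) cube([170, 2100, 2830]);


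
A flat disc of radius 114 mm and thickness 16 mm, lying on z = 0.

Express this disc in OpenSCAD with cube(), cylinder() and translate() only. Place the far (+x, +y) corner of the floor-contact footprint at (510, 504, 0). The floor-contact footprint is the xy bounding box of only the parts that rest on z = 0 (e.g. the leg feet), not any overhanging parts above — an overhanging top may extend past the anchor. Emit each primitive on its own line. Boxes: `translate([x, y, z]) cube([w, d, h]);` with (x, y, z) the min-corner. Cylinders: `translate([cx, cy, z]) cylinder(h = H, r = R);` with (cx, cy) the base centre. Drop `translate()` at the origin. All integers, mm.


translate([396, 390, 0]) cylinder(h = 16, r = 114);


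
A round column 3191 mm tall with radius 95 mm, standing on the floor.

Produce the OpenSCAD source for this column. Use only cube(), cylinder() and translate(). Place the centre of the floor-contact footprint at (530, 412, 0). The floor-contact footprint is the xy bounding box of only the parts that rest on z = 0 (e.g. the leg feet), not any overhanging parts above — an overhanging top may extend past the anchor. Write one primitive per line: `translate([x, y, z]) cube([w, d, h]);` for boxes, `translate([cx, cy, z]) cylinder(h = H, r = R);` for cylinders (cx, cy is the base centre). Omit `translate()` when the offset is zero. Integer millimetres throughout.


translate([530, 412, 0]) cylinder(h = 3191, r = 95);


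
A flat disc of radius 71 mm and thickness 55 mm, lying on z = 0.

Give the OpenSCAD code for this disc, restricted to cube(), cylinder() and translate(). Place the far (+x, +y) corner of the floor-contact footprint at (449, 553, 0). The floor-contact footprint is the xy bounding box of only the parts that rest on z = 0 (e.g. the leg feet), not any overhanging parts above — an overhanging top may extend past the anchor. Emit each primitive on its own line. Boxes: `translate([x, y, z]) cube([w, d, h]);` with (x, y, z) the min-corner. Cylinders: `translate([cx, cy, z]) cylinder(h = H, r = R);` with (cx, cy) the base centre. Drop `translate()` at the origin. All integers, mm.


translate([378, 482, 0]) cylinder(h = 55, r = 71);


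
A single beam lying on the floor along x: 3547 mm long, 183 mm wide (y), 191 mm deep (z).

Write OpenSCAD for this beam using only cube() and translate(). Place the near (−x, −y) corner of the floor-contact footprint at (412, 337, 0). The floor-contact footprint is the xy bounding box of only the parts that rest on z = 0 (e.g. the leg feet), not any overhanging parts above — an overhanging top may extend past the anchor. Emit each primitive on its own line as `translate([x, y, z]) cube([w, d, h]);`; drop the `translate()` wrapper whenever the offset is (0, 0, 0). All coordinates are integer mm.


translate([412, 337, 0]) cube([3547, 183, 191]);


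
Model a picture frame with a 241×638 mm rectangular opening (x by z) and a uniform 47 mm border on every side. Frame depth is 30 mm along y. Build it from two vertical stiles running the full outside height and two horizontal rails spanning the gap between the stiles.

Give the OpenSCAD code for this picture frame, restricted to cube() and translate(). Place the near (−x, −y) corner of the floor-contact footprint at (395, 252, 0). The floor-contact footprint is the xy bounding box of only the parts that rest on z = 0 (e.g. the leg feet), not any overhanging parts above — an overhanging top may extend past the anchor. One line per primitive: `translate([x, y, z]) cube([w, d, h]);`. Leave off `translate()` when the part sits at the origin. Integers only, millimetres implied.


translate([395, 252, 0]) cube([47, 30, 732]);
translate([683, 252, 0]) cube([47, 30, 732]);
translate([442, 252, 0]) cube([241, 30, 47]);
translate([442, 252, 685]) cube([241, 30, 47]);


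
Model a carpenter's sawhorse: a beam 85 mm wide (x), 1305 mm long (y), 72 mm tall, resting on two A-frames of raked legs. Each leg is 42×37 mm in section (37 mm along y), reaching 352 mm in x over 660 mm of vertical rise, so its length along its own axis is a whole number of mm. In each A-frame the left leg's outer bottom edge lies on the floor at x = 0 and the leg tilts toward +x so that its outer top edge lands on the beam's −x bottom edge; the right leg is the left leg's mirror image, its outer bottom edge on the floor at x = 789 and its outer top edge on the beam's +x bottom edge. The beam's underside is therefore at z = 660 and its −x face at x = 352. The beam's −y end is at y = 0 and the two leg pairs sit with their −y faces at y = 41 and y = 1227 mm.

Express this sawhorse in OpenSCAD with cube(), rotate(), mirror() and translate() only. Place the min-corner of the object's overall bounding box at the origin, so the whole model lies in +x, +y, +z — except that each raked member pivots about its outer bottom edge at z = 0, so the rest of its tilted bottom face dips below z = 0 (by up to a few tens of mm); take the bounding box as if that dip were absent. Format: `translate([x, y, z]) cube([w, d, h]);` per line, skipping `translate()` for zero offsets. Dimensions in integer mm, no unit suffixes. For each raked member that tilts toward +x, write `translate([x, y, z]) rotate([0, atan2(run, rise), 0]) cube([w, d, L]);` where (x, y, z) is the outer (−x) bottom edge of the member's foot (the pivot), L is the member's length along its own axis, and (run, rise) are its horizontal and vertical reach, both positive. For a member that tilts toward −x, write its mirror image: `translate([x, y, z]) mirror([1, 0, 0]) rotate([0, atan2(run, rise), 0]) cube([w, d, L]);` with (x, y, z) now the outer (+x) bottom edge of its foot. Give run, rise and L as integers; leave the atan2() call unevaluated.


translate([352, 0, 660]) cube([85, 1305, 72]);
translate([0, 41, 0]) rotate([0, atan2(352, 660), 0]) cube([42, 37, 748]);
translate([789, 41, 0]) mirror([1, 0, 0]) rotate([0, atan2(352, 660), 0]) cube([42, 37, 748]);
translate([0, 1227, 0]) rotate([0, atan2(352, 660), 0]) cube([42, 37, 748]);
translate([789, 1227, 0]) mirror([1, 0, 0]) rotate([0, atan2(352, 660), 0]) cube([42, 37, 748]);


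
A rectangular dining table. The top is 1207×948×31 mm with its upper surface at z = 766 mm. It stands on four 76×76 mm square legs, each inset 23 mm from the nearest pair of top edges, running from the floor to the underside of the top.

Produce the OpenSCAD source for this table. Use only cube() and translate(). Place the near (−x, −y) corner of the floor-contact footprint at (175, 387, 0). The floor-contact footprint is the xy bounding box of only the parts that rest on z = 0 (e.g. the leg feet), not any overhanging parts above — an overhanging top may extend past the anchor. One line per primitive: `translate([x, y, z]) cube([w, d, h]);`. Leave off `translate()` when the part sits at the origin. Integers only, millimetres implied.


translate([152, 364, 735]) cube([1207, 948, 31]);
translate([175, 387, 0]) cube([76, 76, 735]);
translate([1260, 387, 0]) cube([76, 76, 735]);
translate([175, 1213, 0]) cube([76, 76, 735]);
translate([1260, 1213, 0]) cube([76, 76, 735]);


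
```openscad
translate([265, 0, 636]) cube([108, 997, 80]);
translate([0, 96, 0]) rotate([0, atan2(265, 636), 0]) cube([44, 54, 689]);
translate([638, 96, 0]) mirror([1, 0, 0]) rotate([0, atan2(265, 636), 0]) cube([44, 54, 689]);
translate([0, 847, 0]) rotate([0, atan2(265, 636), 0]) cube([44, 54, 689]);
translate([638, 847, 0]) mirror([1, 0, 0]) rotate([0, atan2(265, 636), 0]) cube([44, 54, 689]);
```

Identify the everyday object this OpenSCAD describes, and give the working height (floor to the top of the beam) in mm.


A sawhorse. The overall height is 716 mm.

A beam across two mirrored pairs of raked legs — a sawhorse. The beam's underside is at z = 636 (matching the legs' vertical rise in atan2(265, 636)) and the beam is 80 mm tall, so its top is at 636 + 80 = 716 mm. The raked legs top out at the beam's underside, so that is the highest point.


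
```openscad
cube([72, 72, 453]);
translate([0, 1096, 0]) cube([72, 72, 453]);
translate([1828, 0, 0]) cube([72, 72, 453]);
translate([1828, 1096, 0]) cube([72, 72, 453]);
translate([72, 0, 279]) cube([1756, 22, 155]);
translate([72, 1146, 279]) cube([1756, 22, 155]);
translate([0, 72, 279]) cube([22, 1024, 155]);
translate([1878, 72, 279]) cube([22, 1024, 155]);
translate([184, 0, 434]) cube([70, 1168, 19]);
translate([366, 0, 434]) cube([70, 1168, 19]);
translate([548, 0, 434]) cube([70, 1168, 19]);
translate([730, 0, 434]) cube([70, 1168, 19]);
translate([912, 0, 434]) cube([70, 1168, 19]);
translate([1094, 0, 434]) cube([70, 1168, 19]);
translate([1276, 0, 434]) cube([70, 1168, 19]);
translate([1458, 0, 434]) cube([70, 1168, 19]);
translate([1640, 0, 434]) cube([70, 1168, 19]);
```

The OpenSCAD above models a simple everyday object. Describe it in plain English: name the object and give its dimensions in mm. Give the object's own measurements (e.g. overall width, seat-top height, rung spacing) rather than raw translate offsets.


A bed frame 1900 mm long (x) by 1168 mm wide (y). Four 72×72 mm corner posts, 453 mm tall, at the corners of the footprint. Four rails of 22 mm thickness and 155 mm height run between adjacent posts with their undersides at z = 279 mm, their outer faces flush with the outside of the frame (the two x-running rails run between the posts' inner faces; the two y-running rails run between the posts' inner faces). 9 slats, each 70 mm wide (x) and 19 mm thick, lie across the top of the two x-running rails, running the full 1168 mm width of the frame in y; along x they sit between the end posts with a 112 mm gap after the −x posts and between neighbouring slats, leaving 118 mm before the +x posts.


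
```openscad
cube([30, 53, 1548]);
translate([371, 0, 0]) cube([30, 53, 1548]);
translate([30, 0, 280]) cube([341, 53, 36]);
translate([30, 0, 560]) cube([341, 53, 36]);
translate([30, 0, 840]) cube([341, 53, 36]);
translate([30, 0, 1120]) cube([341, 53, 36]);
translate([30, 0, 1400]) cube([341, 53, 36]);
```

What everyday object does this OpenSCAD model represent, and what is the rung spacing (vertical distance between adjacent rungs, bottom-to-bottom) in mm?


A ladder. The rung spacing is 280 mm.

Two tall 30×53 posts with 5 short bars between them — a ladder. Adjacent rungs sit at z = 280 and z = 560, so the spacing is 560 − 280 = 280 mm.


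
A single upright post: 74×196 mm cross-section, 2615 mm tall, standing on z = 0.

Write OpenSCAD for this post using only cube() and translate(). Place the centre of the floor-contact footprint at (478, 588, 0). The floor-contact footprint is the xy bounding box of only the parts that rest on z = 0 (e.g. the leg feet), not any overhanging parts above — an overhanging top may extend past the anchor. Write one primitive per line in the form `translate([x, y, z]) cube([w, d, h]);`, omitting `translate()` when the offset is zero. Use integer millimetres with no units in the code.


translate([441, 490, 0]) cube([74, 196, 2615]);


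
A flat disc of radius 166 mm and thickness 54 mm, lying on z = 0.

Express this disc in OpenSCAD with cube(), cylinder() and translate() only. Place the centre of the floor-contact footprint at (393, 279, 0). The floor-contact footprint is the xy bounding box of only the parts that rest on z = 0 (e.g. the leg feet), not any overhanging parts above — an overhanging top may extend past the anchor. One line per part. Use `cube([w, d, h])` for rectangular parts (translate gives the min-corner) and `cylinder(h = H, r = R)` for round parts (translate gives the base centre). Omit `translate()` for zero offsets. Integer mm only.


translate([393, 279, 0]) cylinder(h = 54, r = 166);


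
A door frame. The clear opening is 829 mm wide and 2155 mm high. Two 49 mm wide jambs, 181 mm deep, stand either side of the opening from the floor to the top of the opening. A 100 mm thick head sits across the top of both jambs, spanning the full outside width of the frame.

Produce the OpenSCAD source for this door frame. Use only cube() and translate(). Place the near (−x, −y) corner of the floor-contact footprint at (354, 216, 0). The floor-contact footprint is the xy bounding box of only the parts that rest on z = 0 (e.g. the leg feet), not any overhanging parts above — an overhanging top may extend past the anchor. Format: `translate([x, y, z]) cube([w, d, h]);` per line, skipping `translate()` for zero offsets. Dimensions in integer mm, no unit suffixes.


translate([354, 216, 0]) cube([49, 181, 2155]);
translate([1232, 216, 0]) cube([49, 181, 2155]);
translate([354, 216, 2155]) cube([927, 181, 100]);


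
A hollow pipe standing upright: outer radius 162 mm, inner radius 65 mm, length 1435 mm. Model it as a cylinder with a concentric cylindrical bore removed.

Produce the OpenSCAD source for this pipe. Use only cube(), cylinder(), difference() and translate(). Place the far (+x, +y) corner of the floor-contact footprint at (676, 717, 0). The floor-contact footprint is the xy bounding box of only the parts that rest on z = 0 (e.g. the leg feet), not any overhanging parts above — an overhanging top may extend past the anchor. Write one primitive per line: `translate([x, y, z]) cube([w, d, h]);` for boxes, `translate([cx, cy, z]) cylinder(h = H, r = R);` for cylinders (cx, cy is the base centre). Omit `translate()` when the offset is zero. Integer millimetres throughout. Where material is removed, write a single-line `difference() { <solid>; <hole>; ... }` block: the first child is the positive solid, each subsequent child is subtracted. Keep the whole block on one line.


difference() { translate([514, 555, 0]) cylinder(h = 1435, r = 162); translate([514, 555, 0]) cylinder(h = 1435, r = 65); }


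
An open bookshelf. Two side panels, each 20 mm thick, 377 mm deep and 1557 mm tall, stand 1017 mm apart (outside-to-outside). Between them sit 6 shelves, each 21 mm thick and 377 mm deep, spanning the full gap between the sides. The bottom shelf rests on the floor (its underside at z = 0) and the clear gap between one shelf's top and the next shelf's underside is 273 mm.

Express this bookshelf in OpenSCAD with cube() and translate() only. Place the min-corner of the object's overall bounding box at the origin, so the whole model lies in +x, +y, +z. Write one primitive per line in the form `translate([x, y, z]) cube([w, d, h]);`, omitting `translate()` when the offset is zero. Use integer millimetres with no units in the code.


cube([20, 377, 1557]);
translate([997, 0, 0]) cube([20, 377, 1557]);
translate([20, 0, 0]) cube([977, 377, 21]);
translate([20, 0, 294]) cube([977, 377, 21]);
translate([20, 0, 588]) cube([977, 377, 21]);
translate([20, 0, 882]) cube([977, 377, 21]);
translate([20, 0, 1176]) cube([977, 377, 21]);
translate([20, 0, 1470]) cube([977, 377, 21]);


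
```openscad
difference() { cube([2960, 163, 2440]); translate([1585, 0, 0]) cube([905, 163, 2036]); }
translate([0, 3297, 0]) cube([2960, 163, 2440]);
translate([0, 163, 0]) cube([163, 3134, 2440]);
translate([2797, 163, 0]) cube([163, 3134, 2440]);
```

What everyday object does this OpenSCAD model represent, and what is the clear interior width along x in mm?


A single room. The interior width is 2634 mm.

Four walls enclosing a rectangle with a door in the front wall — a room. Outside width 2960 minus two 163 mm walls gives 2634 mm.


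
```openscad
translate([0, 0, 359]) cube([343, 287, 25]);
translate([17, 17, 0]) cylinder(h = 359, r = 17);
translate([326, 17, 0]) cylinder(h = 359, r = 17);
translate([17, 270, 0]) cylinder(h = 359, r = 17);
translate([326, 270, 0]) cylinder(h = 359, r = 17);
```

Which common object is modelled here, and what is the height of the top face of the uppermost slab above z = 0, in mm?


A stool. The seat height is 384 mm.

A 343×287×25 slab at z = 359 on four corner cylinders — a stool. The seat top is 359 + 25 = 384 mm.


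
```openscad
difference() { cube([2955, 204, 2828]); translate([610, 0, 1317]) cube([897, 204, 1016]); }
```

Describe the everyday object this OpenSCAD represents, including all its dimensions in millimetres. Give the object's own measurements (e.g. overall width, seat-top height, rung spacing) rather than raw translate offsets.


A wall 2955 mm long (x), 204 mm thick (y), 2828 mm tall, with a rectangular window opening cut through it. The opening is 897 mm wide and 1016 mm tall; its sill is at z = 1317 mm and its near (−x) edge is 610 mm from the wall's −x end. The opening passes through the full wall thickness.


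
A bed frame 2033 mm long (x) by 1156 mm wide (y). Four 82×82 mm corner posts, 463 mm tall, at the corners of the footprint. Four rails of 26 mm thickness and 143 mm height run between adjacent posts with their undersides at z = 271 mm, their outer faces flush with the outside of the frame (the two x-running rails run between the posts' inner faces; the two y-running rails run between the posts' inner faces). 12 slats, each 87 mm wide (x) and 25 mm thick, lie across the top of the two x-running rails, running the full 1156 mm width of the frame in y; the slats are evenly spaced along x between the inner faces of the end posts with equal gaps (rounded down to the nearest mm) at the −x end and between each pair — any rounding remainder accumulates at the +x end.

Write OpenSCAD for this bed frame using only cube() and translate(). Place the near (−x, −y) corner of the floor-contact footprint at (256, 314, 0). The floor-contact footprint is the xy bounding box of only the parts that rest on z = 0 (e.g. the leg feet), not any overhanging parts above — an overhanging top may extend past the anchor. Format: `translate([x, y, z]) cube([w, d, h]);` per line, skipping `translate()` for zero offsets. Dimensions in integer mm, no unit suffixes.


translate([256, 314, 0]) cube([82, 82, 463]);
translate([256, 1388, 0]) cube([82, 82, 463]);
translate([2207, 314, 0]) cube([82, 82, 463]);
translate([2207, 1388, 0]) cube([82, 82, 463]);
translate([338, 314, 271]) cube([1869, 26, 143]);
translate([338, 1444, 271]) cube([1869, 26, 143]);
translate([256, 396, 271]) cube([26, 992, 143]);
translate([2263, 396, 271]) cube([26, 992, 143]);
translate([401, 314, 414]) cube([87, 1156, 25]);
translate([551, 314, 414]) cube([87, 1156, 25]);
translate([701, 314, 414]) cube([87, 1156, 25]);
translate([851, 314, 414]) cube([87, 1156, 25]);
translate([1001, 314, 414]) cube([87, 1156, 25]);
translate([1151, 314, 414]) cube([87, 1156, 25]);
translate([1301, 314, 414]) cube([87, 1156, 25]);
translate([1451, 314, 414]) cube([87, 1156, 25]);
translate([1601, 314, 414]) cube([87, 1156, 25]);
translate([1751, 314, 414]) cube([87, 1156, 25]);
translate([1901, 314, 414]) cube([87, 1156, 25]);
translate([2051, 314, 414]) cube([87, 1156, 25]);


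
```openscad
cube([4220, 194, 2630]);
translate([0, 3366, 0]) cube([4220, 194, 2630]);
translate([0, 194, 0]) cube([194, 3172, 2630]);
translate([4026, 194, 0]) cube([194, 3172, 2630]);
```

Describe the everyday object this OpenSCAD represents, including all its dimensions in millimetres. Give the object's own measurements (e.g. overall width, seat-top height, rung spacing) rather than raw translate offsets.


The wall frame of a small rectangular building: four walls, each 2630 mm tall and 194 mm thick, enclosing a footprint 4220 mm (x) by 3560 mm (y) outside-to-outside, with no floor or roof. The front and back walls (the −y and +y sides) span the full width; the two side walls fit between them.


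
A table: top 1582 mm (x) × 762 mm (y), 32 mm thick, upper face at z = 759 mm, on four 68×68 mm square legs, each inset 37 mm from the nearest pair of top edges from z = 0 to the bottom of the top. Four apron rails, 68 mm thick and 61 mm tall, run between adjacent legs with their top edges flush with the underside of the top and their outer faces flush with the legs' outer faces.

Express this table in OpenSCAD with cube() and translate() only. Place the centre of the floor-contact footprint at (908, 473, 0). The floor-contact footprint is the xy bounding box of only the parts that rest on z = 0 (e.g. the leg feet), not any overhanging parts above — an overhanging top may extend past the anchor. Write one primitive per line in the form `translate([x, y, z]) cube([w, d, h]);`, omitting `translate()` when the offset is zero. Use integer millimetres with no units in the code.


translate([117, 92, 727]) cube([1582, 762, 32]);
translate([154, 129, 0]) cube([68, 68, 727]);
translate([1594, 129, 0]) cube([68, 68, 727]);
translate([154, 749, 0]) cube([68, 68, 727]);
translate([1594, 749, 0]) cube([68, 68, 727]);
translate([222, 129, 666]) cube([1372, 68, 61]);
translate([222, 749, 666]) cube([1372, 68, 61]);
translate([154, 197, 666]) cube([68, 552, 61]);
translate([1594, 197, 666]) cube([68, 552, 61]);


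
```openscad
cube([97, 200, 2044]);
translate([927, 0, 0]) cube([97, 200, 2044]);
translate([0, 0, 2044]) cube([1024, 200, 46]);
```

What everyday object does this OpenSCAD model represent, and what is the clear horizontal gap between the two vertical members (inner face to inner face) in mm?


A door frame. The clear opening width is 830 mm.

Two 2044 mm tall posts with a header on top — a door frame. The left jamb is 97 mm wide at x = 0; the right jamb starts at x = 927. The clear opening is 927 − 97 = 830 mm.


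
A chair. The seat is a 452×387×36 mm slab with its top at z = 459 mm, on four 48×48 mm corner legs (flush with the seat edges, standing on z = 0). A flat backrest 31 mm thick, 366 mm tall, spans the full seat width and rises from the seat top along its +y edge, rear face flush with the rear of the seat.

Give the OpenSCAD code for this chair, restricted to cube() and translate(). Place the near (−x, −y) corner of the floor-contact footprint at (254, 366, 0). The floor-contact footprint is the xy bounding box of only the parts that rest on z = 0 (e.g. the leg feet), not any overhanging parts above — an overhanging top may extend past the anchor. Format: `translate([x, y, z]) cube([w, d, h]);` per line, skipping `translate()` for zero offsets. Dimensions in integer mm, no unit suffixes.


translate([254, 366, 423]) cube([452, 387, 36]);
translate([254, 366, 0]) cube([48, 48, 423]);
translate([658, 366, 0]) cube([48, 48, 423]);
translate([254, 705, 0]) cube([48, 48, 423]);
translate([658, 705, 0]) cube([48, 48, 423]);
translate([254, 722, 459]) cube([452, 31, 366]);


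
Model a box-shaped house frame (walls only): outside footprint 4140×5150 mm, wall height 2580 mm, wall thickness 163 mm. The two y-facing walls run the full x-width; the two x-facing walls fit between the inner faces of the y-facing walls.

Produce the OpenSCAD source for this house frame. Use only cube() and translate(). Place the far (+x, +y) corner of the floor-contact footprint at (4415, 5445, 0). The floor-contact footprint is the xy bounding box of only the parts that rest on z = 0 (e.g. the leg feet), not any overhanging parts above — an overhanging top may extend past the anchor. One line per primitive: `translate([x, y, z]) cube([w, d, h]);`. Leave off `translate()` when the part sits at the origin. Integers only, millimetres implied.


translate([275, 295, 0]) cube([4140, 163, 2580]);
translate([275, 5282, 0]) cube([4140, 163, 2580]);
translate([275, 458, 0]) cube([163, 4824, 2580]);
translate([4252, 458, 0]) cube([163, 4824, 2580]);


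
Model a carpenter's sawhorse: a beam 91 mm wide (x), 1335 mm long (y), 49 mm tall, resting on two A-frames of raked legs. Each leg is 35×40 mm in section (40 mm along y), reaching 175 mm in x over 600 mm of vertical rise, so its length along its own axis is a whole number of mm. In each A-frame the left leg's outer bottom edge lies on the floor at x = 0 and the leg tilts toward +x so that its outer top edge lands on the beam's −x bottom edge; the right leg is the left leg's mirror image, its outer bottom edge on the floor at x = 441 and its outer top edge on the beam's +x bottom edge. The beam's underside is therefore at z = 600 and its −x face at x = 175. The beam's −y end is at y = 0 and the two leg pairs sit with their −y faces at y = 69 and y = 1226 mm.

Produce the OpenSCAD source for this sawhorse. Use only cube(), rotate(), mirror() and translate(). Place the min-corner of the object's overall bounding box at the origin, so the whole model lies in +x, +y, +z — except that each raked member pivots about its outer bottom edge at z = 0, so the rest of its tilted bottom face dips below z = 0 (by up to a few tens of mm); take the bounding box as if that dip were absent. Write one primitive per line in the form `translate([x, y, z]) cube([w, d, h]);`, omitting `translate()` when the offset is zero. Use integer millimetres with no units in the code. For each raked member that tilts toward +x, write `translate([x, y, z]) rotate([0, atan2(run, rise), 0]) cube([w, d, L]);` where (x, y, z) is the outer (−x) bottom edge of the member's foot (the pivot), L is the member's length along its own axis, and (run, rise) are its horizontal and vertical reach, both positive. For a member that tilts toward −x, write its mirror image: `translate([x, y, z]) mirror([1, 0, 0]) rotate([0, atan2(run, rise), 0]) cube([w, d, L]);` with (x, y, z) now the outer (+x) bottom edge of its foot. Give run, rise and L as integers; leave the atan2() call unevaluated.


translate([175, 0, 600]) cube([91, 1335, 49]);
translate([0, 69, 0]) rotate([0, atan2(175, 600), 0]) cube([35, 40, 625]);
translate([441, 69, 0]) mirror([1, 0, 0]) rotate([0, atan2(175, 600), 0]) cube([35, 40, 625]);
translate([0, 1226, 0]) rotate([0, atan2(175, 600), 0]) cube([35, 40, 625]);
translate([441, 1226, 0]) mirror([1, 0, 0]) rotate([0, atan2(175, 600), 0]) cube([35, 40, 625]);


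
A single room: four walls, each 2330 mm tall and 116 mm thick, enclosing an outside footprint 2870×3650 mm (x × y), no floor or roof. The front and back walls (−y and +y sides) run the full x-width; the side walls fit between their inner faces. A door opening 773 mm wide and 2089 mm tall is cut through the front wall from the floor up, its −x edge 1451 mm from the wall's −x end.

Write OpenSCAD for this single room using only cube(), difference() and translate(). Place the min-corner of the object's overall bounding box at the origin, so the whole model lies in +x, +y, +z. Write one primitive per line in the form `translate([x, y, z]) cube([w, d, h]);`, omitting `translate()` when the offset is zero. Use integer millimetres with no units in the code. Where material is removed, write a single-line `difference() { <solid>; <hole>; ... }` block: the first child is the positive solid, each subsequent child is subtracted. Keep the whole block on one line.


difference() { cube([2870, 116, 2330]); translate([1451, 0, 0]) cube([773, 116, 2089]); }
translate([0, 3534, 0]) cube([2870, 116, 2330]);
translate([0, 116, 0]) cube([116, 3418, 2330]);
translate([2754, 116, 0]) cube([116, 3418, 2330]);


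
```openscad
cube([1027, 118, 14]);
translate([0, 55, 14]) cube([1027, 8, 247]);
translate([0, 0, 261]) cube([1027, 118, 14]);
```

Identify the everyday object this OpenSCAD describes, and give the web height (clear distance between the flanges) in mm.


An I-beam. The web height is 247 mm.

Two wide flanges with a thin centred web — an I-beam. Overall 275 mm minus two 14 mm flanges gives a web of 275 − 2·14 = 247 mm.


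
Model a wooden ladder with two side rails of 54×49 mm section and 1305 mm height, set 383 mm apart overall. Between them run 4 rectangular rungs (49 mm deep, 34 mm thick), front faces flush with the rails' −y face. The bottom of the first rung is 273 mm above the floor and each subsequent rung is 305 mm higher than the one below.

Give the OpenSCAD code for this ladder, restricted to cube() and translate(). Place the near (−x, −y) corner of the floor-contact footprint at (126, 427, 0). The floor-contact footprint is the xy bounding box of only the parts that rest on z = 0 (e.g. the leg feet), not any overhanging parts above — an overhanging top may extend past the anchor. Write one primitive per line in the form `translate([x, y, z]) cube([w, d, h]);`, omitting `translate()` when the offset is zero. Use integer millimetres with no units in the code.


translate([126, 427, 0]) cube([54, 49, 1305]);
translate([455, 427, 0]) cube([54, 49, 1305]);
translate([180, 427, 273]) cube([275, 49, 34]);
translate([180, 427, 578]) cube([275, 49, 34]);
translate([180, 427, 883]) cube([275, 49, 34]);
translate([180, 427, 1188]) cube([275, 49, 34]);


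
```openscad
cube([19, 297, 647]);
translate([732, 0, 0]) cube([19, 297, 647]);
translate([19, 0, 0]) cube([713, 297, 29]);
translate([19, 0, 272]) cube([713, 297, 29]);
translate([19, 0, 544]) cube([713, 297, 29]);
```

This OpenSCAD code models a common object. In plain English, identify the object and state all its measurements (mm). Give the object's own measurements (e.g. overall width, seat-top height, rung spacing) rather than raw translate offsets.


An open bookshelf. Two side panels, each 19 mm thick, 297 mm deep and 647 mm tall, stand 751 mm apart (outside-to-outside). Between them sit 3 shelves, each 29 mm thick and 297 mm deep, spanning the full gap between the sides. The bottom shelf rests on the floor (its underside at z = 0) and the clear gap between one shelf's top and the next shelf's underside is 243 mm.


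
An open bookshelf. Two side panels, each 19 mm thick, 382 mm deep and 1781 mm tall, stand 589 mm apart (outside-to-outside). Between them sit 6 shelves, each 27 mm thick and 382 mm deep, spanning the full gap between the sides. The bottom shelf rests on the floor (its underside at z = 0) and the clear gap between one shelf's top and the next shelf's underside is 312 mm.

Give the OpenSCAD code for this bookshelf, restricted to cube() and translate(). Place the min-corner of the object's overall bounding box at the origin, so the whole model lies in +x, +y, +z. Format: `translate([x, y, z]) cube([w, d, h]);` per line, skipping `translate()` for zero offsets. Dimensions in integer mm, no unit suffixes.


cube([19, 382, 1781]);
translate([570, 0, 0]) cube([19, 382, 1781]);
translate([19, 0, 0]) cube([551, 382, 27]);
translate([19, 0, 339]) cube([551, 382, 27]);
translate([19, 0, 678]) cube([551, 382, 27]);
translate([19, 0, 1017]) cube([551, 382, 27]);
translate([19, 0, 1356]) cube([551, 382, 27]);
translate([19, 0, 1695]) cube([551, 382, 27]);


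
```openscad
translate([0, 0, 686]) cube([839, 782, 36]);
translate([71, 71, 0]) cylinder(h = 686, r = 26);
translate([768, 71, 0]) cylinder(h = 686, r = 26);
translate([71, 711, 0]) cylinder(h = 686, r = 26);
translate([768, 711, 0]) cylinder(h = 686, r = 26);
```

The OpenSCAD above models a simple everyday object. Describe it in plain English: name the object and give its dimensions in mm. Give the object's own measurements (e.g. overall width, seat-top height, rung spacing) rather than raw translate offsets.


A rectangular dining table. The top is 839×782×36 mm with its upper surface at z = 722 mm. It stands on four round legs of 52 mm diameter, each leg's bounding box inset 45 mm from the nearest pair of top edges, running from the floor to the underside of the top.


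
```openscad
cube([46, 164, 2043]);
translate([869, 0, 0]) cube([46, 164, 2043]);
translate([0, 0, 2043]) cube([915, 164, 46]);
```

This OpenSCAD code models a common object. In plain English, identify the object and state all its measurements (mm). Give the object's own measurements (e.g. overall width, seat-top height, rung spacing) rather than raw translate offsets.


A door frame. The clear opening is 823 mm wide and 2043 mm high. Two 46 mm wide jambs, 164 mm deep, stand either side of the opening from the floor to the top of the opening. A 46 mm thick head sits across the top of both jambs, spanning the full outside width of the frame.


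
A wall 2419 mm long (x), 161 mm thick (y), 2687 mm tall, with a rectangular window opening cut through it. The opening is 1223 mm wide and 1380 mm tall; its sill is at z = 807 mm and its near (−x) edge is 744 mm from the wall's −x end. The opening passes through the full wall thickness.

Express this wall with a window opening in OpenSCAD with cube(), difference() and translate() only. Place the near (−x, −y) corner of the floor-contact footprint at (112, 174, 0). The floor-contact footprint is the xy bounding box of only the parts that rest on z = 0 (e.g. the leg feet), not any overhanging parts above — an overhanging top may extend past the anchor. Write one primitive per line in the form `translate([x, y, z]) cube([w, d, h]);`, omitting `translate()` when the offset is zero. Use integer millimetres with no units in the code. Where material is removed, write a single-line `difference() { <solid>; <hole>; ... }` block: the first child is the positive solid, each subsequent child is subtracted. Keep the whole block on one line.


difference() { translate([112, 174, 0]) cube([2419, 161, 2687]); translate([856, 174, 807]) cube([1223, 161, 1380]); }


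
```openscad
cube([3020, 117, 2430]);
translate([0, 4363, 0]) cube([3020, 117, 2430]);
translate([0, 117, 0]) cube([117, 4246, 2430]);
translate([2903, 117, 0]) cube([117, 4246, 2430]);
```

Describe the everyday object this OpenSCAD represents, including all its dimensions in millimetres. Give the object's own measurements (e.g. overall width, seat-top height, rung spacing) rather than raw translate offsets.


The wall frame of a small rectangular building: four walls, each 2430 mm tall and 117 mm thick, enclosing a footprint 3020 mm (x) by 4480 mm (y) outside-to-outside, with no floor or roof. The front and back walls (the −y and +y sides) span the full width; the two side walls fit between them.


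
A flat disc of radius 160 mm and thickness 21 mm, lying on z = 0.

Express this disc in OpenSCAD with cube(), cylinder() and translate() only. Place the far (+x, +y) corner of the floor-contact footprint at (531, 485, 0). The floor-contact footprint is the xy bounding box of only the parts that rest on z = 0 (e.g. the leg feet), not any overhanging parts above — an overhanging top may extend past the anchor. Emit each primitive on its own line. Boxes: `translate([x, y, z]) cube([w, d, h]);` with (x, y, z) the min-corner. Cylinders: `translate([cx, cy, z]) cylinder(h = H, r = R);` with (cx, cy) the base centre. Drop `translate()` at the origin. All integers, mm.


translate([371, 325, 0]) cylinder(h = 21, r = 160);
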